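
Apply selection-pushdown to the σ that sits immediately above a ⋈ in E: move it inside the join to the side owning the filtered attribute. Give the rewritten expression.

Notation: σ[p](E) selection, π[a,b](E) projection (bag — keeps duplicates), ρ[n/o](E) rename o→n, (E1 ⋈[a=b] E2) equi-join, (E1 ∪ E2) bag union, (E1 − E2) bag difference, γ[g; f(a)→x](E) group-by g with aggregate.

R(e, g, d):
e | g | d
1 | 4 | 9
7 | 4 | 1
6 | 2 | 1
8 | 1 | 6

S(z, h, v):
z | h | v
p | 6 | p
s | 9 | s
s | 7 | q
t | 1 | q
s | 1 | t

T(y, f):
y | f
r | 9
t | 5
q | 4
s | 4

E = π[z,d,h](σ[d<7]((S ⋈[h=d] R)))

σ filters on d, owned by the right side.
E' = π[z,d,h]((S ⋈[h=d] σ[d<7](R)))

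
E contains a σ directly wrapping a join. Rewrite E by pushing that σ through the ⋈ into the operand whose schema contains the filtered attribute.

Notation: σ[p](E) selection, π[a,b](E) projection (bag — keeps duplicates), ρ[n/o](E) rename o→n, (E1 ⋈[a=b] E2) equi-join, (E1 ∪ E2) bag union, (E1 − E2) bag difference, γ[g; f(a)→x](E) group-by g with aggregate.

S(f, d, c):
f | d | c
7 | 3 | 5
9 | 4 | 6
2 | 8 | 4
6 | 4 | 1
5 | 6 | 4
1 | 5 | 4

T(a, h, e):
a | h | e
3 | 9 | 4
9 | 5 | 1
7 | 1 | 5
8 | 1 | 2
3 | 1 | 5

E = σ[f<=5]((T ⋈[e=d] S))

σ filters on f, owned by the right side.
E' = (T ⋈[e=d] σ[f<=5](S))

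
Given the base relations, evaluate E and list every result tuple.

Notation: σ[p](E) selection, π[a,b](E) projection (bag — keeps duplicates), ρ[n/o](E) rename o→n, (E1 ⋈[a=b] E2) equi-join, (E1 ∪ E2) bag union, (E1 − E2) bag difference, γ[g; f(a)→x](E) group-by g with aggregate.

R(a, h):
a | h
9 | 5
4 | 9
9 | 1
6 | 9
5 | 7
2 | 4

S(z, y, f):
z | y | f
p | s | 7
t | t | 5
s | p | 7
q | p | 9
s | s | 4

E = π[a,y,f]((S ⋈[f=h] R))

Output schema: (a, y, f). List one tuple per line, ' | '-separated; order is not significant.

Row counts bottom-up:
  S → 5
  R → 6
  (S ⋈[f=h] R) → 6
  π[a,y,f]((S ⋈[f=h] R)) → 6

== RESULT ==
a | y | f
2 | s | 4
4 | p | 9
5 | p | 7
5 | s | 7
6 | p | 9
9 | t | 5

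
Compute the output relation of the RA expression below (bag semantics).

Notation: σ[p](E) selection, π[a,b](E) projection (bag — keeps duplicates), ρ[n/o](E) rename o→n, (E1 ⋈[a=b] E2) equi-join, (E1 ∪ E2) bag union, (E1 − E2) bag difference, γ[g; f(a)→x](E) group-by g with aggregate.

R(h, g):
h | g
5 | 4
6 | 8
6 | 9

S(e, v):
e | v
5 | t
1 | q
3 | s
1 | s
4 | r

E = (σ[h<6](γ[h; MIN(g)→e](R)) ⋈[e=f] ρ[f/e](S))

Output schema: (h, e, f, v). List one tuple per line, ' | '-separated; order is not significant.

Row counts bottom-up:
  R → 3
  γ[h; MIN(g)→e](R) → 2
  σ[h<6](γ[h; MIN(g)→e](R)) → 1
  S → 5
  ρ[f/e](S) → 5
  (σ[h<6](γ[h; MIN(g)→e](R)) ⋈[e=f] ρ[f/e](S)) → 1

== RESULT ==
h | e | f | v
5 | 4 | 4 | r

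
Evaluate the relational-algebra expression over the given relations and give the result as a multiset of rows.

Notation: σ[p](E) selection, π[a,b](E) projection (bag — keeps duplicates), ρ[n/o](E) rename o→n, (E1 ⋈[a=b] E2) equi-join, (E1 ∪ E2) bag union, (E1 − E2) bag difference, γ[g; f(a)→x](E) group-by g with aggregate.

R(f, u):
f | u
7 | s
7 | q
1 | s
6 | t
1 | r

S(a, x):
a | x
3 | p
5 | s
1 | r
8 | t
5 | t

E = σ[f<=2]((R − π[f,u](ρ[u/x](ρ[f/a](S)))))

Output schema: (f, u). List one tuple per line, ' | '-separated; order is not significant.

Subexpression sizes:
  R → 5
  S → 5
  ρ[f/a](S) → 5
  ρ[u/x](ρ[f/a](S)) → 5
  π[f,u](ρ[u/x](ρ[f/a](S))) → 5
  (R − π[f,u](ρ[u/x](ρ[f/a](S)))) → 4
  σ[f<=2]((R − π[f,u](ρ[u/x](ρ[f/a](S))))) → 1

== RESULT ==
f | u
1 | s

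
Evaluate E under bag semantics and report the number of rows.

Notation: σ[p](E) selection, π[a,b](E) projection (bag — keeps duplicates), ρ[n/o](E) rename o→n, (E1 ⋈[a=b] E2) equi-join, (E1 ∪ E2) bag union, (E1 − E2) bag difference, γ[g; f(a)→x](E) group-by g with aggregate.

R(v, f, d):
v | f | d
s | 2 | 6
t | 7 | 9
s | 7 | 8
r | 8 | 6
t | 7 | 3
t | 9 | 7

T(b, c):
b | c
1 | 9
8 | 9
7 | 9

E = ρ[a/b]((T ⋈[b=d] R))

Subexpression sizes:
  T → 3
  R → 6
  (T ⋈[b=d] R) → 2
  ρ[a/b]((T ⋈[b=d] R)) → 2

|E| = 2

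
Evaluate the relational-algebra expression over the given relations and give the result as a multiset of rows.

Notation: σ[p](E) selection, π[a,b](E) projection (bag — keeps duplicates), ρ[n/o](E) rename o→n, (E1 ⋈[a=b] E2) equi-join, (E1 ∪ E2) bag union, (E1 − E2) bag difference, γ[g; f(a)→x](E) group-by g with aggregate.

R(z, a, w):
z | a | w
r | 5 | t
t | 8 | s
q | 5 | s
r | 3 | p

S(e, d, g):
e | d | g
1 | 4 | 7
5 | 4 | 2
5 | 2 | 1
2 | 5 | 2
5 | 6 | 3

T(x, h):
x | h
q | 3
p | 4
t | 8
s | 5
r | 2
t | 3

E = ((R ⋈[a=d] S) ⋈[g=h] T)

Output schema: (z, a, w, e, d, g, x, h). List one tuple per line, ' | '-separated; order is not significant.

Per-node cardinality:
  R → 4
  S → 5
  (R ⋈[a=d] S) → 2
  T → 6
  ((R ⋈[a=d] S) ⋈[g=h] T) → 2

== RESULT ==
z | a | w | e | d | g | x | h
q | 5 | s | 2 | 5 | 2 | r | 2
r | 5 | t | 2 | 5 | 2 | r | 2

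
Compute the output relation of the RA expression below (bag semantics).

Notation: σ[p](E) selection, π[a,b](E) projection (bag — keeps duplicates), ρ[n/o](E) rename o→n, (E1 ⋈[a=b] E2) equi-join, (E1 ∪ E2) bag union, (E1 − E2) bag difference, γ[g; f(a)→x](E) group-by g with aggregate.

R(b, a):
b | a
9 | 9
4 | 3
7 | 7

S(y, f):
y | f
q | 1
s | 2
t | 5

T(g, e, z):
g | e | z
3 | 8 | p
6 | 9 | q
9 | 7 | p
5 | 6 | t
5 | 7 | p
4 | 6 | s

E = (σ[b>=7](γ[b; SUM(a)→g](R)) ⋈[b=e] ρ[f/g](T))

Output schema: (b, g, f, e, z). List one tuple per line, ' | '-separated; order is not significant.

Stepwise |·|:
  R → 3
  γ[b; SUM(a)→g](R) → 3
  σ[b>=7](γ[b; SUM(a)→g](R)) → 2
  T → 6
  ρ[f/g](T) → 6
  (σ[b>=7](γ[b; SUM(a)→g](R)) ⋈[b=e] ρ[f/g](T)) → 3

== RESULT ==
b | g | f | e | z
7 | 7 | 5 | 7 | p
7 | 7 | 9 | 7 | p
9 | 9 | 6 | 9 | q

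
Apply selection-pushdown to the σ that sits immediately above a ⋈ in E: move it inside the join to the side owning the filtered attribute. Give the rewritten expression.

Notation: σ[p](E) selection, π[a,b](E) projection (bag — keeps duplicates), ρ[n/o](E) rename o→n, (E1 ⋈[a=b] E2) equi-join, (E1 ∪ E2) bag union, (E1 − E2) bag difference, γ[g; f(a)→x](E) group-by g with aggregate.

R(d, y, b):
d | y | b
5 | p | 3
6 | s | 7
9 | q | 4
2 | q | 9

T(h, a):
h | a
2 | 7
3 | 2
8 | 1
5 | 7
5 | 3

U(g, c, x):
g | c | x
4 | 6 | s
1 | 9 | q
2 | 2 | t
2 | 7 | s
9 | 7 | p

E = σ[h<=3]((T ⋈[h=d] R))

σ filters on h, owned by the left side.
E' = (σ[h<=3](T) ⋈[h=d] R)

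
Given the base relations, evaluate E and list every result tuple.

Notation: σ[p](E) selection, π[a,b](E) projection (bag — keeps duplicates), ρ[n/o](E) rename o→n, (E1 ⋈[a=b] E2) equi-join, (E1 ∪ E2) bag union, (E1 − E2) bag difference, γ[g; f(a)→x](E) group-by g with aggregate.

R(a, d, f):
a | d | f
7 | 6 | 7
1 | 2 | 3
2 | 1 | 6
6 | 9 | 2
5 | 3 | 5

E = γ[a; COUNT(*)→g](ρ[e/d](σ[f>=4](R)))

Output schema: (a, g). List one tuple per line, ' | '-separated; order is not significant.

Subexpression sizes:
  R → 5
  σ[f>=4](R) → 3
  ρ[e/d](σ[f>=4](R)) → 3
  γ[a; COUNT(*)→g](ρ[e/d](σ[f>=4](R))) → 3

== RESULT ==
a | g
2 | 1
5 | 1
7 | 1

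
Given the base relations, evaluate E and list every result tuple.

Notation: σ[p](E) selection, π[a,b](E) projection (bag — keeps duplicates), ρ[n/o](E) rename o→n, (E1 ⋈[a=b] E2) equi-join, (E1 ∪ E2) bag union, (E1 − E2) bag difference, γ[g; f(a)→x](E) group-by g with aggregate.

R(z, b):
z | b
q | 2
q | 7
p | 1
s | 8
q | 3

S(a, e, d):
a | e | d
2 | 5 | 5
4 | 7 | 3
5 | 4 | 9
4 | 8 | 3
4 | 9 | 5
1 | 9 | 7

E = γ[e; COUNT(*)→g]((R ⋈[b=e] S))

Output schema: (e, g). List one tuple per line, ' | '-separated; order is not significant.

Subexpression sizes:
  R → 5
  S → 6
  (R ⋈[b=e] S) → 2
  γ[e; COUNT(*)→g]((R ⋈[b=e] S)) → 2

== RESULT ==
e | g
7 | 1
8 | 1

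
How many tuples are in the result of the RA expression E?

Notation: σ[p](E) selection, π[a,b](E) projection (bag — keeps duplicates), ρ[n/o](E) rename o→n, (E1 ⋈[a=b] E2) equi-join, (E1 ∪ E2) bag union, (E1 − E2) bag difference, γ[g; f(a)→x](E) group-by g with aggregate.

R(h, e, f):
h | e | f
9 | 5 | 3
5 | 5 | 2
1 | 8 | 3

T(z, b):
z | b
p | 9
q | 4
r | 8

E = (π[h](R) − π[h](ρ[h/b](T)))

Per-node cardinality:
  R → 3
  π[h](R) → 3
  T → 3
  ρ[h/b](T) → 3
  π[h](ρ[h/b](T)) → 3
  (π[h](R) − π[h](ρ[h/b](T))) → 2

|E| = 2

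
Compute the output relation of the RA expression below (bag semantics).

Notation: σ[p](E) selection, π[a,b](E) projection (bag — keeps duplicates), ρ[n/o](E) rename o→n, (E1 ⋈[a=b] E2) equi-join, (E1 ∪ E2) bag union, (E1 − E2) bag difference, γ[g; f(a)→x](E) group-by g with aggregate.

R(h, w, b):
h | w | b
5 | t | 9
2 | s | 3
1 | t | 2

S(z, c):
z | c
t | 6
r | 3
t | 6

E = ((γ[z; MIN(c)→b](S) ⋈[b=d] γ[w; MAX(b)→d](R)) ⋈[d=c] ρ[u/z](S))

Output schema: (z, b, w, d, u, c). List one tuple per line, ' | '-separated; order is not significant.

Row counts bottom-up:
  S → 3
  γ[z; MIN(c)→b](S) → 2
  R → 3
  γ[w; MAX(b)→d](R) → 2
  (γ[z; MIN(c)→b](S) ⋈[b=d] γ[w; MAX(b)→d](R)) → 1
  S → 3
  ρ[u/z](S) → 3
  ((γ[z; MIN(c)→b](S) ⋈[b=d] γ[w; MAX(b)→d](R)) ⋈[d=c] ρ[u/z](S)) → 1

== RESULT ==
z | b | w | d | u | c
r | 3 | s | 3 | r | 3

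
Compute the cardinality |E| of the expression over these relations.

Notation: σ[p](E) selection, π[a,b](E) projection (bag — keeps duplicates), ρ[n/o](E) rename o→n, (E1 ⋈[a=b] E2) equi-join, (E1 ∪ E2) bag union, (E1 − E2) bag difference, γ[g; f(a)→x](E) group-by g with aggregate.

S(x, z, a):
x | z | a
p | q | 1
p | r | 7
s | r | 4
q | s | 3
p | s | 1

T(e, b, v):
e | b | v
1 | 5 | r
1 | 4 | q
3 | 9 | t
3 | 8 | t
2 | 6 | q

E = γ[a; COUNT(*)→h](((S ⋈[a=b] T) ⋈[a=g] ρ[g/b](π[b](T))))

Stepwise |·|:
  S → 5
  T → 5
  (S ⋈[a=b] T) → 1
  T → 5
  π[b](T) → 5
  ρ[g/b](π[b](T)) → 5
  ((S ⋈[a=b] T) ⋈[a=g] ρ[g/b](π[b](T))) → 1
  γ[a; COUNT(*)→h](((S ⋈[a=b] T) ⋈[a=g] ρ[g/b](π[b](T)))) → 1

|E| = 1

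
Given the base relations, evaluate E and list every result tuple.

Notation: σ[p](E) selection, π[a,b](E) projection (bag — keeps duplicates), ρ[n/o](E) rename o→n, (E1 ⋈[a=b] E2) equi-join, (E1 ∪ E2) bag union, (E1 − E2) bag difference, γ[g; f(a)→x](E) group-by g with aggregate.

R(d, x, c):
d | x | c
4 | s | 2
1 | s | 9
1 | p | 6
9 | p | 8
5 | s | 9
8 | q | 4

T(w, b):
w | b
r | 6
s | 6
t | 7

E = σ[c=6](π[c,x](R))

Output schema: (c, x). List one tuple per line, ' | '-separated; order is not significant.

Per-node cardinality:
  R → 6
  π[c,x](R) → 6
  σ[c=6](π[c,x](R)) → 1

== RESULT ==
c | x
6 | p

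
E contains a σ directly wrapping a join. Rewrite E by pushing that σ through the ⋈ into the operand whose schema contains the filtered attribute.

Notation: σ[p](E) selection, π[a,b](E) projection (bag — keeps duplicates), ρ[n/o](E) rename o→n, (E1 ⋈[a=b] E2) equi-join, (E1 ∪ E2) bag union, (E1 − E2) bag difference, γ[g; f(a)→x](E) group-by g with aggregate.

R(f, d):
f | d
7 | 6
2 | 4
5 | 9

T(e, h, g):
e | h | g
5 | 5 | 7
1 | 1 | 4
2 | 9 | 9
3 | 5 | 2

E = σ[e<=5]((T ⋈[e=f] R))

σ filters on e, owned by the left side.
E' = (σ[e<=5](T) ⋈[e=f] R)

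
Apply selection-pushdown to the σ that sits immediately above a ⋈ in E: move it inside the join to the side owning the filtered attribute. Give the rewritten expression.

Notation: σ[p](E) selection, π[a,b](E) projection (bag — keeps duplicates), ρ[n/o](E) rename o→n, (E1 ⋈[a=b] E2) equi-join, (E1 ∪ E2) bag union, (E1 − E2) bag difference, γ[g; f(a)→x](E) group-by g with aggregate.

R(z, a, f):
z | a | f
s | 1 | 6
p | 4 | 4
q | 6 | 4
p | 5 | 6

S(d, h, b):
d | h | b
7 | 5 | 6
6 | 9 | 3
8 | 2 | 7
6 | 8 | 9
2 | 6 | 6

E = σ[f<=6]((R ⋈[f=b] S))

σ filters on f, owned by the left side.
E' = (σ[f<=6](R) ⋈[f=b] S)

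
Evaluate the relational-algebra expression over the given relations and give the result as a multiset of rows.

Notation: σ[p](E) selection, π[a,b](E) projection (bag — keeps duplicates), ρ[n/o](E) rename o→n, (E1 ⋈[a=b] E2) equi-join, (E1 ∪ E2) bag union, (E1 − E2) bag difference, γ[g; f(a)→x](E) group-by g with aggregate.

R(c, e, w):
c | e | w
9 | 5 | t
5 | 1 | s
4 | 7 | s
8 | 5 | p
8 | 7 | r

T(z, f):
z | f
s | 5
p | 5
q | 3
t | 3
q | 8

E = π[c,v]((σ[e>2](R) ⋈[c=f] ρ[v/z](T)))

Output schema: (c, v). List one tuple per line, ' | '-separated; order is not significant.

Per-node cardinality:
  R → 5
  σ[e>2](R) → 4
  T → 5
  ρ[v/z](T) → 5
  (σ[e>2](R) ⋈[c=f] ρ[v/z](T)) → 2
  π[c,v]((σ[e>2](R) ⋈[c=f] ρ[v/z](T))) → 2

== RESULT ==
c | v
8 | q
8 | q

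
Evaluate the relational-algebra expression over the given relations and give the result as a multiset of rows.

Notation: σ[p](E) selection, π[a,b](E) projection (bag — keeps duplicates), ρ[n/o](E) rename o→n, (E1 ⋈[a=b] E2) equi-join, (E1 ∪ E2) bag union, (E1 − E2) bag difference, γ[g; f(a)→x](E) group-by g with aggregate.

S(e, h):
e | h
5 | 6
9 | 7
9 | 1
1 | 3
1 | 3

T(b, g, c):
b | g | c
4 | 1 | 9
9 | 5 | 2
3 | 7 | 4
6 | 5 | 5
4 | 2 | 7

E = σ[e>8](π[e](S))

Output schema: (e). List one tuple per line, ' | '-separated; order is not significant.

Row counts bottom-up:
  S → 5
  π[e](S) → 5
  σ[e>8](π[e](S)) → 2

== RESULT ==
e
9
9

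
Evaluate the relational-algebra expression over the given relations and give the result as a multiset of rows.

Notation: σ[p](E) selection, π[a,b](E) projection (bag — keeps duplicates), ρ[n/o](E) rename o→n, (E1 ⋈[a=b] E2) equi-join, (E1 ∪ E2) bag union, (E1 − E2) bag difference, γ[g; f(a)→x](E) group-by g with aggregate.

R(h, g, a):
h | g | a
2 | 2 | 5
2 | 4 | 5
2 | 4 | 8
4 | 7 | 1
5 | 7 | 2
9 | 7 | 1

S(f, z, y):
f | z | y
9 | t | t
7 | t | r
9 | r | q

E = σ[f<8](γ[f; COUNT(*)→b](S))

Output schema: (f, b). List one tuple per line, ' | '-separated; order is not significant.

Stepwise |·|:
  S → 3
  γ[f; COUNT(*)→b](S) → 2
  σ[f<8](γ[f; COUNT(*)→b](S)) → 1

== RESULT ==
f | b
7 | 1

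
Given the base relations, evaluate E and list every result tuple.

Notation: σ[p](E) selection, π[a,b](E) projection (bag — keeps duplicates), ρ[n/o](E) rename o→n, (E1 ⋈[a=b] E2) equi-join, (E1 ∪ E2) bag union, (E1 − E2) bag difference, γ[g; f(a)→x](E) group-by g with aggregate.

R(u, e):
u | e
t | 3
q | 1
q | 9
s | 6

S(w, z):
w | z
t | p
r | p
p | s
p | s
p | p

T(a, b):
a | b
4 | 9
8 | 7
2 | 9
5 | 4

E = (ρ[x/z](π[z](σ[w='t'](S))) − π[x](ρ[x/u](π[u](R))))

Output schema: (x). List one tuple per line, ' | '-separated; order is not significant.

Row counts bottom-up:
  S → 5
  σ[w='t'](S) → 1
  π[z](σ[w='t'](S)) → 1
  ρ[x/z](π[z](σ[w='t'](S))) → 1
  R → 4
  π[u](R) → 4
  ρ[x/u](π[u](R)) → 4
  π[x](ρ[x/u](π[u](R))) → 4
  (ρ[x/z](π[z](σ[w='t'](S))) − π[x](ρ[x/u](π[u](R)))) → 1

== RESULT ==
x
p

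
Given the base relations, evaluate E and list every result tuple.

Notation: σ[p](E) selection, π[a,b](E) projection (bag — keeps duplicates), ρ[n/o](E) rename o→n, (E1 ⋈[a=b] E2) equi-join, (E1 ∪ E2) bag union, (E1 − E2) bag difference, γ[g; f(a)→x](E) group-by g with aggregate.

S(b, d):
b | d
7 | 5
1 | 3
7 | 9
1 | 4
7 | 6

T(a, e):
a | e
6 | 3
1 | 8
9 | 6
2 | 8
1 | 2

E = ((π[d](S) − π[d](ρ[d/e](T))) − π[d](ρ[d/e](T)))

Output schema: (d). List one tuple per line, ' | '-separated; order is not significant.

Per-node cardinality:
  S → 5
  π[d](S) → 5
  T → 5
  ρ[d/e](T) → 5
  π[d](ρ[d/e](T)) → 5
  (π[d](S) − π[d](ρ[d/e](T))) → 3
  T → 5
  ρ[d/e](T) → 5
  π[d](ρ[d/e](T)) → 5
  ((π[d](S) − π[d](ρ[d/e](T))) − π[d](ρ[d/e](T))) → 3

== RESULT ==
d
4
5
9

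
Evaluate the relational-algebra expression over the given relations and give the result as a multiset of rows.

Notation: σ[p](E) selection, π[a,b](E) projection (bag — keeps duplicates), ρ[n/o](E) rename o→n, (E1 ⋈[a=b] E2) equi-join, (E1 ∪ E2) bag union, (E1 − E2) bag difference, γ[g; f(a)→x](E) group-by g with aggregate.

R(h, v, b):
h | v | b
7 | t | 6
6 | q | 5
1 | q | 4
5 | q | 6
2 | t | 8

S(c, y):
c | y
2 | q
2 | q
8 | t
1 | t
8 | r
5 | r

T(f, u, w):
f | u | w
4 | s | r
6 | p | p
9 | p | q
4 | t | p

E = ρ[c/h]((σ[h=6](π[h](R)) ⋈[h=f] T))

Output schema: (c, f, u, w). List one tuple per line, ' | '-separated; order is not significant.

Subexpression sizes:
  R → 5
  π[h](R) → 5
  σ[h=6](π[h](R)) → 1
  T → 4
  (σ[h=6](π[h](R)) ⋈[h=f] T) → 1
  ρ[c/h]((σ[h=6](π[h](R)) ⋈[h=f] T)) → 1

== RESULT ==
c | f | u | w
6 | 6 | p | p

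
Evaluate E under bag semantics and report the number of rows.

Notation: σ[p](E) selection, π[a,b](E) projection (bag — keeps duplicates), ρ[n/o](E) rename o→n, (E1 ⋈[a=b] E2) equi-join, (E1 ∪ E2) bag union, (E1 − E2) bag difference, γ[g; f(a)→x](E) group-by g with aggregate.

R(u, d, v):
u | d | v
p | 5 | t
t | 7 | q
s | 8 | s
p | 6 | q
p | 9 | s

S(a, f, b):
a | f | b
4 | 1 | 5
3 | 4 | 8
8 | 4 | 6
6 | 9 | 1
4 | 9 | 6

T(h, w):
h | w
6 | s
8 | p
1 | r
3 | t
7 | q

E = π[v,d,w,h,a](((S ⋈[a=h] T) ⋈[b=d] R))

Subexpression sizes:
  S → 5
  T → 5
  (S ⋈[a=h] T) → 3
  R → 5
  ((S ⋈[a=h] T) ⋈[b=d] R) → 2
  π[v,d,w,h,a](((S ⋈[a=h] T) ⋈[b=d] R)) → 2

|E| = 2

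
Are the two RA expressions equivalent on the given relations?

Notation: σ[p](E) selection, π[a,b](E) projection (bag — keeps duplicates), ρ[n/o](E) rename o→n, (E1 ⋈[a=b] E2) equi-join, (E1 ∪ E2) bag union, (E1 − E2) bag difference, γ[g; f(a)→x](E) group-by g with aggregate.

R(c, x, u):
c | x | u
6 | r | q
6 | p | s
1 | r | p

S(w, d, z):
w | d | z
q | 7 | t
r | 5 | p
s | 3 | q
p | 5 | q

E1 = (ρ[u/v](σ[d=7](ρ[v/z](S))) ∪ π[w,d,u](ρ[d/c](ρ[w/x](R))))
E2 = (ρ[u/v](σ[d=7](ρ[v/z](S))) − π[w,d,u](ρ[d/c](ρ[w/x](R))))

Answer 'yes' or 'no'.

E1 per-node cardinality:
  S → 4
  ρ[v/z](S) → 4
  σ[d=7](ρ[v/z](S)) → 1
  ρ[u/v](σ[d=7](ρ[v/z](S))) → 1
  R → 3
  ρ[w/x](R) → 3
  ρ[d/c](ρ[w/x](R)) → 3
  π[w,d,u](ρ[d/c](ρ[w/x](R))) → 3
  (ρ[u/v](σ[d=7](ρ[v/z](S))) ∪ π[w,d,u](ρ[d/c](ρ[w/x](R)))) → 4
E2 per-node cardinality:
  S → 4
  ρ[v/z](S) → 4
  σ[d=7](ρ[v/z](S)) → 1
  ρ[u/v](σ[d=7](ρ[v/z](S))) → 1
  R → 3
  ρ[w/x](R) → 3
  ρ[d/c](ρ[w/x](R)) → 3
  π[w,d,u](ρ[d/c](ρ[w/x](R))) → 3
  (ρ[u/v](σ[d=7](ρ[v/z](S))) − π[w,d,u](ρ[d/c](ρ[w/x](R)))) → 1

E1 result:
w | d | u
p | 6 | s
q | 7 | t
r | 1 | p
r | 6 | q
E2 result:
w | d | u
q | 7 | t
Witness: ('r', 1, 'p') appears 1× in E1 but 0× in E2.

no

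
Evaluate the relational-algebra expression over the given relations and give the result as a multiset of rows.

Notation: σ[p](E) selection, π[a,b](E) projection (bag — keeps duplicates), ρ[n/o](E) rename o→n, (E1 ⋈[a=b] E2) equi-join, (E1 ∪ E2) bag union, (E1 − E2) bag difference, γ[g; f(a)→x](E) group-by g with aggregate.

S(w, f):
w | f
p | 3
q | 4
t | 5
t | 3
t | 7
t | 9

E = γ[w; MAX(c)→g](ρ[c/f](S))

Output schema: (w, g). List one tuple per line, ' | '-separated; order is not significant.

Per-node cardinality:
  S → 6
  ρ[c/f](S) → 6
  γ[w; MAX(c)→g](ρ[c/f](S)) → 3

== RESULT ==
w | g
p | 3
q | 4
t | 9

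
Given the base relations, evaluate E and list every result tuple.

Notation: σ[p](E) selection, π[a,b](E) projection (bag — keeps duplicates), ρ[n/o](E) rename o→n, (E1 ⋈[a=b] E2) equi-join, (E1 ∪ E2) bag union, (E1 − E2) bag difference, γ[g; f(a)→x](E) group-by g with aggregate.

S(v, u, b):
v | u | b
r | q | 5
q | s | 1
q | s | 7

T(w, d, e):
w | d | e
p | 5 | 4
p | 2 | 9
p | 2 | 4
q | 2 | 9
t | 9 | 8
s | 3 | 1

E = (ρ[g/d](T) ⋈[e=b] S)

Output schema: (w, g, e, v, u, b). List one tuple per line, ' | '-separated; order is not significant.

Subexpression sizes:
  T → 6
  ρ[g/d](T) → 6
  S → 3
  (ρ[g/d](T) ⋈[e=b] S) → 1

== RESULT ==
w | g | e | v | u | b
s | 3 | 1 | q | s | 1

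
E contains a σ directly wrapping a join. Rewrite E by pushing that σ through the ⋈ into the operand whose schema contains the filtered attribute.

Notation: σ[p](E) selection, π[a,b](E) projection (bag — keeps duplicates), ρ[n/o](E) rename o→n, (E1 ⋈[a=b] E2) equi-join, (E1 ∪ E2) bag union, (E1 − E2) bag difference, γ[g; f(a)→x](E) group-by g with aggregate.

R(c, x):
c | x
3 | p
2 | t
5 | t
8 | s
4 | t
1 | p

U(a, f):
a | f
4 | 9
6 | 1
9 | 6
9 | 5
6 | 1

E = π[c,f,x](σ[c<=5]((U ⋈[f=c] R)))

σ filters on c, owned by the right side.
E' = π[c,f,x]((U ⋈[f=c] σ[c<=5](R)))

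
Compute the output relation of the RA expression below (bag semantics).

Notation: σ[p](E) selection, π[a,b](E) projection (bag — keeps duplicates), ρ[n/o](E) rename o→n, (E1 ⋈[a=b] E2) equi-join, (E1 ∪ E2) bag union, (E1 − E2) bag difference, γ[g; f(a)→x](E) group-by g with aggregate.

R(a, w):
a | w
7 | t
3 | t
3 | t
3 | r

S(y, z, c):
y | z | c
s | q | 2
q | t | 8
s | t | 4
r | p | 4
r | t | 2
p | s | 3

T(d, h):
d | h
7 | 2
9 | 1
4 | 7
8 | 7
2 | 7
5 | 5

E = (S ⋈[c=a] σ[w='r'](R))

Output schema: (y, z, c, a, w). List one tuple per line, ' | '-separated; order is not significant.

Stepwise |·|:
  S → 6
  R → 4
  σ[w='r'](R) → 1
  (S ⋈[c=a] σ[w='r'](R)) → 1

== RESULT ==
y | z | c | a | w
p | s | 3 | 3 | r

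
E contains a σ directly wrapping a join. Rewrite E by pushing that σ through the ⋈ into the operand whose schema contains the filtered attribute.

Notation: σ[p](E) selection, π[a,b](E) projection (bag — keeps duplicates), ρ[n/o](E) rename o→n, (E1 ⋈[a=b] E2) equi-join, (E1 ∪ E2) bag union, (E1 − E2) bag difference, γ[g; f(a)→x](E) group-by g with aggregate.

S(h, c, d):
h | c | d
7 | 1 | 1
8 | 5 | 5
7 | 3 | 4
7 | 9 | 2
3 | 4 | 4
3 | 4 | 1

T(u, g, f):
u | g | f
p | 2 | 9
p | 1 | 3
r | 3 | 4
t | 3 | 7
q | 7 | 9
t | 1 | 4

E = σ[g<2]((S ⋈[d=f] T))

σ filters on g, owned by the right side.
E' = (S ⋈[d=f] σ[g<2](T))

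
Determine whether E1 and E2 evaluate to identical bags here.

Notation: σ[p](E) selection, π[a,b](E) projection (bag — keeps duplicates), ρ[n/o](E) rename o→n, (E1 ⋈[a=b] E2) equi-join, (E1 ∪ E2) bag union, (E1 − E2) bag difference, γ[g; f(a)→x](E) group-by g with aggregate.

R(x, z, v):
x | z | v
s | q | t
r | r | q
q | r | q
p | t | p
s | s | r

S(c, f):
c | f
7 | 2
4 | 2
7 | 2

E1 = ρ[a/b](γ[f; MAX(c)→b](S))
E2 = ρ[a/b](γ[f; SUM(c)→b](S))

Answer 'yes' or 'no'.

E1 per-node cardinality:
  S → 3
  γ[f; MAX(c)→b](S) → 1
  ρ[a/b](γ[f; MAX(c)→b](S)) → 1
E2 per-node cardinality:
  S → 3
  γ[f; SUM(c)→b](S) → 1
  ρ[a/b](γ[f; SUM(c)→b](S)) → 1

E1 result:
f | a
2 | 7
E2 result:
f | a
2 | 18
Witness: (2, 18) appears 0× in E1 but 1× in E2.

no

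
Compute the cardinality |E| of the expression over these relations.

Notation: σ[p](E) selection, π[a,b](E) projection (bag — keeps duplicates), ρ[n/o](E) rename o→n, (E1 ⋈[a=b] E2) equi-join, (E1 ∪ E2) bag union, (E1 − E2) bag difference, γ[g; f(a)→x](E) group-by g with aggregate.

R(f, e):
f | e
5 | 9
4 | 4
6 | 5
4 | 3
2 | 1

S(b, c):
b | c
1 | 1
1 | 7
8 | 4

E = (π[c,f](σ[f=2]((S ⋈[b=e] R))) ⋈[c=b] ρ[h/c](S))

Row counts bottom-up:
  S → 3
  R → 5
  (S ⋈[b=e] R) → 2
  σ[f=2]((S ⋈[b=e] R)) → 2
  π[c,f](σ[f=2]((S ⋈[b=e] R))) → 2
  S → 3
  ρ[h/c](S) → 3
  (π[c,f](σ[f=2]((S ⋈[b=e] R))) ⋈[c=b] ρ[h/c](S)) → 2

|E| = 2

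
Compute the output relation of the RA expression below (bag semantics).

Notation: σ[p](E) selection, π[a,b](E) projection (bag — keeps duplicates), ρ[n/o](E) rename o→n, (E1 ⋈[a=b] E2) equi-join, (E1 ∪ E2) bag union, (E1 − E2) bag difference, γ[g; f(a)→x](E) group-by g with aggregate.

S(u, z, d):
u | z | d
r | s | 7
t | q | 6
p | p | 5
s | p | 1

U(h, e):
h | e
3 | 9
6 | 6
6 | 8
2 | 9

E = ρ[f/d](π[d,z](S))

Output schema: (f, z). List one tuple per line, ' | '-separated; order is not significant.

Subexpression sizes:
  S → 4
  π[d,z](S) → 4
  ρ[f/d](π[d,z](S)) → 4

== RESULT ==
f | z
1 | p
5 | p
6 | q
7 | s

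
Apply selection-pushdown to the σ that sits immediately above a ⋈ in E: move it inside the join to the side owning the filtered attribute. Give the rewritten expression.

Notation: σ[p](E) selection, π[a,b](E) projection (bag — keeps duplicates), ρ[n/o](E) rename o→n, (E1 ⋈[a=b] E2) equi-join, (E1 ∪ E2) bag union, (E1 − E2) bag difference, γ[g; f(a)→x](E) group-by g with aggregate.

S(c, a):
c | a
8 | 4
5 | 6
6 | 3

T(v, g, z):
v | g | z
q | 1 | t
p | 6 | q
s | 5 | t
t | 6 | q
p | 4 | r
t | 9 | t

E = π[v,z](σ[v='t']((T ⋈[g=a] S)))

σ filters on v, owned by the left side.
E' = π[v,z]((σ[v='t'](T) ⋈[g=a] S))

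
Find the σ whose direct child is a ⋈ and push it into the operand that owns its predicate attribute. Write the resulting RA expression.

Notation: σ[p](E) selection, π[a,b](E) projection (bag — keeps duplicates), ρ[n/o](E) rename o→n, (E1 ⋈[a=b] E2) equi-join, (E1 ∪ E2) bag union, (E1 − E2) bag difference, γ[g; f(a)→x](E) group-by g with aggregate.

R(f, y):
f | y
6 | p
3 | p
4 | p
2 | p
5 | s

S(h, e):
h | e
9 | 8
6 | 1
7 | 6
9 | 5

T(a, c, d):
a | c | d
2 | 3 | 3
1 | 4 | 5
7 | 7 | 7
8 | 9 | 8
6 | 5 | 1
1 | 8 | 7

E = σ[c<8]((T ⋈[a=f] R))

σ filters on c, owned by the left side.
E' = (σ[c<8](T) ⋈[a=f] R)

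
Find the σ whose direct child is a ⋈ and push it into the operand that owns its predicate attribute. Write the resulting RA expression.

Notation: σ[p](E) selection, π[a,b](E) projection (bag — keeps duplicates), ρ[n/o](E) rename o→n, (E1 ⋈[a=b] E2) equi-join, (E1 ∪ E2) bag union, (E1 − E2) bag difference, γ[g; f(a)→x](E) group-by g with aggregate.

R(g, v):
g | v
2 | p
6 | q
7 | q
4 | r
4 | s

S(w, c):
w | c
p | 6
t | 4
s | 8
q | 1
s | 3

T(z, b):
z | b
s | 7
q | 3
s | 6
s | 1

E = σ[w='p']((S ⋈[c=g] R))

σ filters on w, owned by the left side.
E' = (σ[w='p'](S) ⋈[c=g] R)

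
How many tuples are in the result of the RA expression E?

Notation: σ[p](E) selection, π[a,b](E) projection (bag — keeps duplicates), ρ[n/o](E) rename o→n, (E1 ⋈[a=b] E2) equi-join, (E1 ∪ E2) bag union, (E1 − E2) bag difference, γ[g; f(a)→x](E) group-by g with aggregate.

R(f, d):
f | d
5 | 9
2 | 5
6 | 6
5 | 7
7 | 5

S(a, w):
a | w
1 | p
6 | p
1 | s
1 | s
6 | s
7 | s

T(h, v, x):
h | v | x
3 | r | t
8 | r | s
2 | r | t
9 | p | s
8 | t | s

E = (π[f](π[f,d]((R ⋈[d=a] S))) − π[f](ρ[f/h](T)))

Row counts bottom-up:
  R → 5
  S → 6
  (R ⋈[d=a] S) → 3
  π[f,d]((R ⋈[d=a] S)) → 3
  π[f](π[f,d]((R ⋈[d=a] S))) → 3
  T → 5
  ρ[f/h](T) → 5
  π[f](ρ[f/h](T)) → 5
  (π[f](π[f,d]((R ⋈[d=a] S))) − π[f](ρ[f/h](T))) → 3

|E| = 3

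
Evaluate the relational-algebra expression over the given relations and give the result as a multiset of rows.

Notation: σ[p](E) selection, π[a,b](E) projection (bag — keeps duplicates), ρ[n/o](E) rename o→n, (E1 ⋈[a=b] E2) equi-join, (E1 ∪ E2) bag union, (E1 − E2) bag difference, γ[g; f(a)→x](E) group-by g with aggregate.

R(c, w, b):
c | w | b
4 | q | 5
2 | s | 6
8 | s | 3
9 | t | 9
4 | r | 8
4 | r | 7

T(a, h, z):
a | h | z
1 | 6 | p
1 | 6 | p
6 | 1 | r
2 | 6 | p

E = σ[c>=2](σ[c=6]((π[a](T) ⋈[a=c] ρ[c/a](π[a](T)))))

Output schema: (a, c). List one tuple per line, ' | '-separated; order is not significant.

Per-node cardinality:
  T → 4
  π[a](T) → 4
  T → 4
  π[a](T) → 4
  ρ[c/a](π[a](T)) → 4
  (π[a](T) ⋈[a=c] ρ[c/a](π[a](T))) → 6
  σ[c=6]((π[a](T) ⋈[a=c] ρ[c/a](π[a](T)))) → 1
  σ[c>=2](σ[c=6]((π[a](T) ⋈[a=c] ρ[c/a](π[a](T))))) → 1

== RESULT ==
a | c
6 | 6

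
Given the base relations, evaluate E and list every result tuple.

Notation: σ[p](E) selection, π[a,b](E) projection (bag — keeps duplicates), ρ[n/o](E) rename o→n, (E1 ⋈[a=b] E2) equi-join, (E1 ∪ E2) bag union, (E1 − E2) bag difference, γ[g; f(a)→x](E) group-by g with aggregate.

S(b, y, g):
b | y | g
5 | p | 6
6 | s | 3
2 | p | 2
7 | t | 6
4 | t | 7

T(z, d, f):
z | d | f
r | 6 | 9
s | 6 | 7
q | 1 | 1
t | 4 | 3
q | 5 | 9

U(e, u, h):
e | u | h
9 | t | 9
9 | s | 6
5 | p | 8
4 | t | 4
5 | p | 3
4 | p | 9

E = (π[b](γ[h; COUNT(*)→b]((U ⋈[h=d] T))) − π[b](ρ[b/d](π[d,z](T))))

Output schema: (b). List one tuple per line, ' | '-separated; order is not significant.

Per-node cardinality:
  U → 6
  T → 5
  (U ⋈[h=d] T) → 3
  γ[h; COUNT(*)→b]((U ⋈[h=d] T)) → 2
  π[b](γ[h; COUNT(*)→b]((U ⋈[h=d] T))) → 2
  T → 5
  π[d,z](T) → 5
  ρ[b/d](π[d,z](T)) → 5
  π[b](ρ[b/d](π[d,z](T))) → 5
  (π[b](γ[h; COUNT(*)→b]((U ⋈[h=d] T))) − π[b](ρ[b/d](π[d,z](T)))) → 1

== RESULT ==
b
2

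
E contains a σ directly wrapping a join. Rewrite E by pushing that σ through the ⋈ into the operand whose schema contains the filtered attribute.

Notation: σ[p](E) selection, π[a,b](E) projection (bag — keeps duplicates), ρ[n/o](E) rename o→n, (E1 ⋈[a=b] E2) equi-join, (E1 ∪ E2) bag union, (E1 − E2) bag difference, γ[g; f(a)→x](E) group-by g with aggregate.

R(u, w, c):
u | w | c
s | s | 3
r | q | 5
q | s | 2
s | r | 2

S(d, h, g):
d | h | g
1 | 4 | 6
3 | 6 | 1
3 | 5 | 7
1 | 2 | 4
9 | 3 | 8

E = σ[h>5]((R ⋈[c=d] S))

σ filters on h, owned by the right side.
E' = (R ⋈[c=d] σ[h>5](S))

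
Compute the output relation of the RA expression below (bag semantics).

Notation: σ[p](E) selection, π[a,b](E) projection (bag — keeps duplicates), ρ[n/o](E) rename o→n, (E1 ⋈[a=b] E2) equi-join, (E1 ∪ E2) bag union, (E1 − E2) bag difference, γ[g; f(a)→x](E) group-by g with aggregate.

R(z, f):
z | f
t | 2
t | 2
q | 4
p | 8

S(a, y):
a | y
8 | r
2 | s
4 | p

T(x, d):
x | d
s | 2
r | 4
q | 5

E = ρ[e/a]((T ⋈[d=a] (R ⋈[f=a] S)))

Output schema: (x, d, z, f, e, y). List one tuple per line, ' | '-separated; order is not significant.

Subexpression sizes:
  T → 3
  R → 4
  S → 3
  (R ⋈[f=a] S) → 4
  (T ⋈[d=a] (R ⋈[f=a] S)) → 3
  ρ[e/a]((T ⋈[d=a] (R ⋈[f=a] S))) → 3

== RESULT ==
x | d | z | f | e | y
r | 4 | q | 4 | 4 | p
s | 2 | t | 2 | 2 | s
s | 2 | t | 2 | 2 | s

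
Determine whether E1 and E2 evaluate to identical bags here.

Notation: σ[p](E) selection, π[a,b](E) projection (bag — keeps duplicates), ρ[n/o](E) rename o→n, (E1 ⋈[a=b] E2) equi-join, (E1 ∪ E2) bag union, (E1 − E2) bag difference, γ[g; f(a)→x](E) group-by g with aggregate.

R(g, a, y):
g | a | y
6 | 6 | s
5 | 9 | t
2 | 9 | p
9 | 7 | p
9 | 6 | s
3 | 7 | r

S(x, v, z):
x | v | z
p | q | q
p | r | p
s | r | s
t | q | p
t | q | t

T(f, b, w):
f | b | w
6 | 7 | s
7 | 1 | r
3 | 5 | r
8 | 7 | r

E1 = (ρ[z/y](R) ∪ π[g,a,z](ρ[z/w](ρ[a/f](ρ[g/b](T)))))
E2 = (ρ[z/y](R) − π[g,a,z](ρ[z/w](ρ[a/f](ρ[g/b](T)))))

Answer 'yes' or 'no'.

E1 row counts bottom-up:
  R → 6
  ρ[z/y](R) → 6
  T → 4
  ρ[g/b](T) → 4
  ρ[a/f](ρ[g/b](T)) → 4
  ρ[z/w](ρ[a/f](ρ[g/b](T))) → 4
  π[g,a,z](ρ[z/w](ρ[a/f](ρ[g/b](T)))) → 4
  (ρ[z/y](R) ∪ π[g,a,z](ρ[z/w](ρ[a/f](ρ[g/b](T))))) → 10
E2 row counts bottom-up:
  R → 6
  ρ[z/y](R) → 6
  T → 4
  ρ[g/b](T) → 4
  ρ[a/f](ρ[g/b](T)) → 4
  ρ[z/w](ρ[a/f](ρ[g/b](T))) → 4
  π[g,a,z](ρ[z/w](ρ[a/f](ρ[g/b](T)))) → 4
  (ρ[z/y](R) − π[g,a,z](ρ[z/w](ρ[a/f](ρ[g/b](T))))) → 6

E1 result:
g | a | z
1 | 7 | r
2 | 9 | p
3 | 7 | r
5 | 3 | r
5 | 9 | t
6 | 6 | s
7 | 6 | s
7 | 8 | r
9 | 6 | s
9 | 7 | p
E2 result:
g | a | z
2 | 9 | p
3 | 7 | r
5 | 9 | t
6 | 6 | s
9 | 6 | s
9 | 7 | p
Witness: (5, 3, 'r') appears 1× in E1 but 0× in E2.

no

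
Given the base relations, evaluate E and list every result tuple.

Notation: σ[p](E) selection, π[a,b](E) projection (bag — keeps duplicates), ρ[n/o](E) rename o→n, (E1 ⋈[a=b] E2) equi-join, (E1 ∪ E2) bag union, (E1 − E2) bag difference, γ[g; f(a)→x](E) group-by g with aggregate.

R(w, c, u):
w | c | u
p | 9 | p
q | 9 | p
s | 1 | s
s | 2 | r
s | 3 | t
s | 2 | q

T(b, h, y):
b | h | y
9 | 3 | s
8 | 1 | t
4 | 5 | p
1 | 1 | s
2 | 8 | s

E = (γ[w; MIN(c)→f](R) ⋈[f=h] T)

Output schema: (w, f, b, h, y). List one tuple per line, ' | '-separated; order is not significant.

Per-node cardinality:
  R → 6
  γ[w; MIN(c)→f](R) → 3
  T → 5
  (γ[w; MIN(c)→f](R) ⋈[f=h] T) → 2

== RESULT ==
w | f | b | h | y
s | 1 | 1 | 1 | s
s | 1 | 8 | 1 | t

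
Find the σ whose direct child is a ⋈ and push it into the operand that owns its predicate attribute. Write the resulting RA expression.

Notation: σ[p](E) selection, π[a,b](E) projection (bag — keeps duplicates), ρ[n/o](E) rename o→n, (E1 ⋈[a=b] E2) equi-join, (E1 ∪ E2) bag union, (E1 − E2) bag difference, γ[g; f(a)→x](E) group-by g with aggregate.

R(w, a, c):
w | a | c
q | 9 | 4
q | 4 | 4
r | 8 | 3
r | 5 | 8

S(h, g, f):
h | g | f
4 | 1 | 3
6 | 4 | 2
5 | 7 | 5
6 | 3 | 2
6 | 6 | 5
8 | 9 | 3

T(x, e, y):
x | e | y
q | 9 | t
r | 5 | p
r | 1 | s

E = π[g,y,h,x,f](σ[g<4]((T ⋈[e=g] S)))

σ filters on g, owned by the right side.
E' = π[g,y,h,x,f]((T ⋈[e=g] σ[g<4](S)))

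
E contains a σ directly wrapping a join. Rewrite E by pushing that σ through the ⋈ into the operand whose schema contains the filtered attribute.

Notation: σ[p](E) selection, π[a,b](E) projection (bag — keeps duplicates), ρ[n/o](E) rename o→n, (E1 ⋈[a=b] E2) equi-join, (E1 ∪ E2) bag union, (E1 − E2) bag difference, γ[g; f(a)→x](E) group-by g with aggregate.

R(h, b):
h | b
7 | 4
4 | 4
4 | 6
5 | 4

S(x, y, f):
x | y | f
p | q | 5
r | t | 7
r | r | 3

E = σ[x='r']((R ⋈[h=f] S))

σ filters on x, owned by the right side.
E' = (R ⋈[h=f] σ[x='r'](S))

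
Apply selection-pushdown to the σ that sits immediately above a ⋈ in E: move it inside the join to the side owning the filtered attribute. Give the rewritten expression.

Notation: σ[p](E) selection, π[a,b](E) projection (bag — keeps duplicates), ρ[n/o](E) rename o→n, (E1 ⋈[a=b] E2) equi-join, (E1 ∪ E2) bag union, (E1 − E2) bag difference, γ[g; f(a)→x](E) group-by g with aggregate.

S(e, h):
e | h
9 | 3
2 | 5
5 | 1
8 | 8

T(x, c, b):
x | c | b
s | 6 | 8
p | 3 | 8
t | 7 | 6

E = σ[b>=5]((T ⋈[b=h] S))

σ filters on b, owned by the left side.
E' = (σ[b>=5](T) ⋈[b=h] S)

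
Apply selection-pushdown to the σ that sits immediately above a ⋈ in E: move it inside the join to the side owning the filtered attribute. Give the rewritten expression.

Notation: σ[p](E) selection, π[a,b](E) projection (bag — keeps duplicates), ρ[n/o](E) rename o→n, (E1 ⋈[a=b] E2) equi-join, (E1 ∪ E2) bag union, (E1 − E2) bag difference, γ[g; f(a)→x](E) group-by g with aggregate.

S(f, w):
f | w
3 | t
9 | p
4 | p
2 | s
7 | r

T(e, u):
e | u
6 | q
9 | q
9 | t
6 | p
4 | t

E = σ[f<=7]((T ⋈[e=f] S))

σ filters on f, owned by the right side.
E' = (T ⋈[e=f] σ[f<=7](S))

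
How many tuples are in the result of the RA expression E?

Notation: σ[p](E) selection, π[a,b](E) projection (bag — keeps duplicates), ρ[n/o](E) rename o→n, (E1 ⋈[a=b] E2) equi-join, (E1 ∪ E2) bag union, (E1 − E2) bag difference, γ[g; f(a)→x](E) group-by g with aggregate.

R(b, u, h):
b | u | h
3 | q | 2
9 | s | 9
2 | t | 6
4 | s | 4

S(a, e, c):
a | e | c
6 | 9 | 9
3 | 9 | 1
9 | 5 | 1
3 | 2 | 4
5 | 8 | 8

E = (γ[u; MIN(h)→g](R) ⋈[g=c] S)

Row counts bottom-up:
  R → 4
  γ[u; MIN(h)→g](R) → 3
  S → 5
  (γ[u; MIN(h)→g](R) ⋈[g=c] S) → 1

|E| = 1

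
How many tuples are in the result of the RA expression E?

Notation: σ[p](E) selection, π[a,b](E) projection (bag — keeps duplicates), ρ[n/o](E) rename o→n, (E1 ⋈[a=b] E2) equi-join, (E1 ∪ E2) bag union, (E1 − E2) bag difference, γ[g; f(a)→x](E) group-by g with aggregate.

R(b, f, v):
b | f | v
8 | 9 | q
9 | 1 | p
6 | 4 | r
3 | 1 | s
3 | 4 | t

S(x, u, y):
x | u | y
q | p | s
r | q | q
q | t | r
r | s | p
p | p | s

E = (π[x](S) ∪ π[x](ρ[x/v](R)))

Per-node cardinality:
  S → 5
  π[x](S) → 5
  R → 5
  ρ[x/v](R) → 5
  π[x](ρ[x/v](R)) → 5
  (π[x](S) ∪ π[x](ρ[x/v](R))) → 10

|E| = 10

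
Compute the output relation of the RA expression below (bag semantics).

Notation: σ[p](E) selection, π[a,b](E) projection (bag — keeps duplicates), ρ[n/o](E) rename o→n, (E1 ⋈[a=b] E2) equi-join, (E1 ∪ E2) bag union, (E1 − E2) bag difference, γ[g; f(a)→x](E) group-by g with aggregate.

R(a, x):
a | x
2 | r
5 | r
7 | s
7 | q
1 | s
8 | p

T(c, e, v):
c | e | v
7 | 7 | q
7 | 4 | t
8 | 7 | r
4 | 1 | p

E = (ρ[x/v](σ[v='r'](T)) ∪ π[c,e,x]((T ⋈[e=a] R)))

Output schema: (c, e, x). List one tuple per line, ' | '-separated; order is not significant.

Stepwise |·|:
  T → 4
  σ[v='r'](T) → 1
  ρ[x/v](σ[v='r'](T)) → 1
  T → 4
  R → 6
  (T ⋈[e=a] R) → 5
  π[c,e,x]((T ⋈[e=a] R)) → 5
  (ρ[x/v](σ[v='r'](T)) ∪ π[c,e,x]((T ⋈[e=a] R))) → 6

== RESULT ==
c | e | x
4 | 1 | s
7 | 7 | q
7 | 7 | s
8 | 7 | q
8 | 7 | r
8 | 7 | s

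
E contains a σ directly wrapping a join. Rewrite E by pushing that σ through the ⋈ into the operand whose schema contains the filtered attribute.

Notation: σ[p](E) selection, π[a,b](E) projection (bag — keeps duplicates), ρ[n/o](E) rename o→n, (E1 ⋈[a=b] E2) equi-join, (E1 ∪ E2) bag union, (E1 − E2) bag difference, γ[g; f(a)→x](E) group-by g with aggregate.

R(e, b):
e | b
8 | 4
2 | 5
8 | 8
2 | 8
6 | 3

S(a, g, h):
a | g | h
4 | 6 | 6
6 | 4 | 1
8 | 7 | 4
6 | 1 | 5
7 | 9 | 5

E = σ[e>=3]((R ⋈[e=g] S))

σ filters on e, owned by the left side.
E' = (σ[e>=3](R) ⋈[e=g] S)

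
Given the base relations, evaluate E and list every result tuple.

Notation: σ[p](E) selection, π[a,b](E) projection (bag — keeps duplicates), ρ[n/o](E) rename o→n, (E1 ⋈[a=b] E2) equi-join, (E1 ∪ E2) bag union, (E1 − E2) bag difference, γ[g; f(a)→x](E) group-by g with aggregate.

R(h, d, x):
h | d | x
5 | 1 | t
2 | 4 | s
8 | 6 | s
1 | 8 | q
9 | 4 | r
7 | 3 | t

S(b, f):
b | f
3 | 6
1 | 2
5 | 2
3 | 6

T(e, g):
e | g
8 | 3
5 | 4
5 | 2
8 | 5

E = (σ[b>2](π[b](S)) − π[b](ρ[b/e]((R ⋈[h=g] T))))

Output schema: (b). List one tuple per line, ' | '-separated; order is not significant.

Per-node cardinality:
  S → 4
  π[b](S) → 4
  σ[b>2](π[b](S)) → 3
  R → 6
  T → 4
  (R ⋈[h=g] T) → 2
  ρ[b/e]((R ⋈[h=g] T)) → 2
  π[b](ρ[b/e]((R ⋈[h=g] T))) → 2
  (σ[b>2](π[b](S)) − π[b](ρ[b/e]((R ⋈[h=g] T)))) → 2

== RESULT ==
b
3
3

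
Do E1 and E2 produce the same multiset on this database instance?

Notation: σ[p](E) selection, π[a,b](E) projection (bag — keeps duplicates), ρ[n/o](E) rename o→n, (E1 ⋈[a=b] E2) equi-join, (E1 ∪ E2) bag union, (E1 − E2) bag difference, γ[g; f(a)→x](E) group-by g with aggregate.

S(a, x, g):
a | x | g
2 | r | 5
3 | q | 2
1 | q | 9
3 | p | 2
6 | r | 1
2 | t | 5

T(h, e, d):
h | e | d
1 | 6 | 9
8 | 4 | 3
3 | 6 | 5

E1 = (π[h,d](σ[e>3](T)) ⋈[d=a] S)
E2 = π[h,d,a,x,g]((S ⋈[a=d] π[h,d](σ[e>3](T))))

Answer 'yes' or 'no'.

E1 stepwise |·|:
  T → 3
  σ[e>3](T) → 3
  π[h,d](σ[e>3](T)) → 3
  S → 6
  (π[h,d](σ[e>3](T)) ⋈[d=a] S) → 2
E2 stepwise |·|:
  S → 6
  T → 3
  σ[e>3](T) → 3
  π[h,d](σ[e>3](T)) → 3
  (S ⋈[a=d] π[h,d](σ[e>3](T))) → 2
  π[h,d,a,x,g]((S ⋈[a=d] π[h,d](σ[e>3](T)))) → 2

E1 and E2 produce the same multiset:
h | d | a | x | g
8 | 3 | 3 | p | 2
8 | 3 | 3 | q | 2

yes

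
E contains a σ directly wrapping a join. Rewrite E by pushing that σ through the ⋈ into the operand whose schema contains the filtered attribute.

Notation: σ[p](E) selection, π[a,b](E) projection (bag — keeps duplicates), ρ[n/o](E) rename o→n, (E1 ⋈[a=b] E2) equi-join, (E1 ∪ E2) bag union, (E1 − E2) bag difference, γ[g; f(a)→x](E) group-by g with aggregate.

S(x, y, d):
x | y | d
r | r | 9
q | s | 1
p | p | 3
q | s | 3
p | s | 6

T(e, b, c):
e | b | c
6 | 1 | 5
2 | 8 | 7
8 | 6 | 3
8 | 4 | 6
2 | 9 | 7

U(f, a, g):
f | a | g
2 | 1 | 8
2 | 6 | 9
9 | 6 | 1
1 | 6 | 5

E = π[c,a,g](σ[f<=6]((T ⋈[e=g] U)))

σ filters on f, owned by the right side.
E' = π[c,a,g]((T ⋈[e=g] σ[f<=6](U)))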